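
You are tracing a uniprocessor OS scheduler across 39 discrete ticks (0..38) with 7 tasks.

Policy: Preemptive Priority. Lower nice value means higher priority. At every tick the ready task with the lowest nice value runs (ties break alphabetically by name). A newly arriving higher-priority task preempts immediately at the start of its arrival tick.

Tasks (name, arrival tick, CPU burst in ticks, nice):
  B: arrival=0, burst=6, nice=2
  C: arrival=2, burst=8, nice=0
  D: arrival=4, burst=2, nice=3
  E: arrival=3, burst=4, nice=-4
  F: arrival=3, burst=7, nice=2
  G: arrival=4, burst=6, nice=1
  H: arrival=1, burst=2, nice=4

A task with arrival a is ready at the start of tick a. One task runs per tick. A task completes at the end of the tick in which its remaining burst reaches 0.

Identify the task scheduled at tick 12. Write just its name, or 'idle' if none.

t=0: ready={B} → run B
t=1: ready={B,H} → run B
t=2: ready={B,C,H} → run C
t=3: ready={B,C,E,F,H} → run E
t=4: ready={B,C,D,E,F,G,H} → run E
t=5: ready={B,C,D,E,F,G,H} → run E
t=6: ready={B,C,D,E,F,G,H} → run E
t=7: ready={B,C,D,F,G,H} → run C
t=8: ready={B,C,D,F,G,H} → run C
t=9: ready={B,C,D,F,G,H} → run C
t=10: ready={B,C,D,F,G,H} → run C
t=11: ready={B,C,D,F,G,H} → run C
t=12: ready={B,C,D,F,G,H} → run C
t=13: ready={B,C,D,F,G,H} → run C
t=14: ready={B,D,F,G,H} → run G
t=15: ready={B,D,F,G,H} → run G
t=16: ready={B,D,F,G,H} → run G
t=17: ready={B,D,F,G,H} → run G
t=18: ready={B,D,F,G,H} → run G
t=19: ready={B,D,F,G,H} → run G
t=20: ready={B,D,F,H} → run B
t=21: ready={B,D,F,H} → run B
t=22: ready={B,D,F,H} → run B
t=23: ready={B,D,F,H} → run B
t=24: ready={D,F,H} → run F
t=25: ready={D,F,H} → run F
t=26: ready={D,F,H} → run F
t=27: ready={D,F,H} → run F
t=28: ready={D,F,H} → run F
t=29: ready={D,F,H} → run F
t=30: ready={D,F,H} → run F
t=31: ready={D,H} → run D
t=32: ready={D,H} → run D
t=33: ready={H} → run H
t=34: ready={H} → run H
t=35: (idle)
t=36: (idle)
t=37: (idle)
t=38: (idle)

running at tick 12 = C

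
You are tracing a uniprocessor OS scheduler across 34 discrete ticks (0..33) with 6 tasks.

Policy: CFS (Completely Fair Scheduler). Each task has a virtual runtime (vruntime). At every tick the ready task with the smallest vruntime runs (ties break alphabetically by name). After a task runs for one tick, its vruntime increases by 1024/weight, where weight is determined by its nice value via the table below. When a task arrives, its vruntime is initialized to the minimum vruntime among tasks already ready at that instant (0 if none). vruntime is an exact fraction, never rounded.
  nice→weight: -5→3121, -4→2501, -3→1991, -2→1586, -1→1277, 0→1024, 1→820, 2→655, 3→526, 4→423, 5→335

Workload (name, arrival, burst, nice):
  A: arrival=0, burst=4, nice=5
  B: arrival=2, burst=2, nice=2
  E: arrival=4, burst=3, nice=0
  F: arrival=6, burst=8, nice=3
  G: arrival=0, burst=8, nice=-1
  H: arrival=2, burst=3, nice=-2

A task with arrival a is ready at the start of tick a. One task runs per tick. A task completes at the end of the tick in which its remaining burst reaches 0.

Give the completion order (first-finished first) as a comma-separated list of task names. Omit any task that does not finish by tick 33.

t=0: vr[A=0 G=0] → run A
t=1: vr[A=1024/335 G=0] → run G
t=2: vr[A=1024/335 B=1024/1277 G=1024/1277 H=1024/1277] → run B
t=3: vr[A=1024/335 B=1978368/836435 G=1024/1277 H=1024/1277] → run G
t=4: vr[A=1024/335 B=1978368/836435 E=1024/1277 G=2048/1277 H=1024/1277] → run E
t=5: vr[A=1024/335 B=1978368/836435 E=2301/1277 G=2048/1277 H=1024/1277] → run H
t=6: vr[A=1024/335 B=1978368/836435 E=2301/1277 F=1465856/1012661 G=2048/1277 H=1465856/1012661] → run F
t=7: vr[A=1024/335 B=1978368/836435 E=2301/1277 F=904002560/266329843 G=2048/1277 H=1465856/1012661] → run H
t=8: vr[A=1024/335 B=1978368/836435 E=2301/1277 F=904002560/266329843 G=2048/1277 H=2119680/1012661] → run G
t=9: vr[A=1024/335 B=1978368/836435 E=2301/1277 F=904002560/266329843 G=3072/1277 H=2119680/1012661] → run E
t=10: vr[A=1024/335 B=1978368/836435 E=3578/1277 F=904002560/266329843 G=3072/1277 H=2119680/1012661] → run H
t=11: vr[A=1024/335 B=1978368/836435 E=3578/1277 F=904002560/266329843 G=3072/1277] → run B
t=12: vr[A=1024/335 E=3578/1277 F=904002560/266329843 G=3072/1277] → run G
t=13: vr[A=1024/335 E=3578/1277 F=904002560/266329843 G=4096/1277] → run E
t=14: vr[A=1024/335 F=904002560/266329843 G=4096/1277] → run A
t=15: vr[A=2048/335 F=904002560/266329843 G=4096/1277] → run G
t=16: vr[A=2048/335 F=904002560/266329843 G=5120/1277] → run F
t=17: vr[A=2048/335 F=1422484992/266329843 G=5120/1277] → run G
t=18: vr[A=2048/335 F=1422484992/266329843 G=6144/1277] → run G
t=19: vr[A=2048/335 F=1422484992/266329843 G=7168/1277] → run F
t=20: vr[A=2048/335 F=1940967424/266329843 G=7168/1277] → run G
t=21: vr[A=2048/335 F=1940967424/266329843] → run A
t=22: vr[A=3072/335 F=1940967424/266329843] → run F
t=23: vr[A=3072/335 F=2459449856/266329843] → run A
t=24: vr[F=2459449856/266329843] → run F
t=25: vr[F=2977932288/266329843] → run F
t=26: vr[F=3496414720/266329843] → run F
t=27: vr[F=4014897152/266329843] → run F
t=28: (idle)
t=29: (idle)
t=30: (idle)
t=31: (idle)
t=32: (idle)
t=33: (idle)

completion order = H, B, E, G, A, F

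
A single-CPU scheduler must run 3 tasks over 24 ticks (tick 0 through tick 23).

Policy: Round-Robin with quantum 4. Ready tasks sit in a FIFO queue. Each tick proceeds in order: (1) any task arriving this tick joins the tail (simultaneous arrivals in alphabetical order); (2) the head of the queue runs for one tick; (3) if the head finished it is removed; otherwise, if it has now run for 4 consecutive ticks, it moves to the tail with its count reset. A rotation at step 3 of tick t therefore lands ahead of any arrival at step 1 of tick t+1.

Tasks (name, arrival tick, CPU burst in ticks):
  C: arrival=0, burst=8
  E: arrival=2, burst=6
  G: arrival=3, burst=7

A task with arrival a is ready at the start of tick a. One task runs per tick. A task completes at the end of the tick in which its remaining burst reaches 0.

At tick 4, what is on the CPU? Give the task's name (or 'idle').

t=0: queue=[C] q_used=0 → run C
t=1: queue=[C] q_used=1 → run C
t=2: queue=[C,E] q_used=2 → run C
t=3: queue=[C,E,G] q_used=3 → run C
t=4: queue=[E,G,C] q_used=0 → run E
t=5: queue=[E,G,C] q_used=1 → run E
t=6: queue=[E,G,C] q_used=2 → run E
t=7: queue=[E,G,C] q_used=3 → run E
t=8: queue=[G,C,E] q_used=0 → run G
t=9: queue=[G,C,E] q_used=1 → run G
t=10: queue=[G,C,E] q_used=2 → run G
t=11: queue=[G,C,E] q_used=3 → run G
t=12: queue=[C,E,G] q_used=0 → run C
t=13: queue=[C,E,G] q_used=1 → run C
t=14: queue=[C,E,G] q_used=2 → run C
t=15: queue=[C,E,G] q_used=3 → run C
t=16: queue=[E,G] q_used=0 → run E
t=17: queue=[E,G] q_used=1 → run E
t=18: queue=[G] q_used=0 → run G
t=19: queue=[G] q_used=1 → run G
t=20: queue=[G] q_used=2 → run G
t=21: (idle)
t=22: (idle)
t=23: (idle)

running at tick 4 = E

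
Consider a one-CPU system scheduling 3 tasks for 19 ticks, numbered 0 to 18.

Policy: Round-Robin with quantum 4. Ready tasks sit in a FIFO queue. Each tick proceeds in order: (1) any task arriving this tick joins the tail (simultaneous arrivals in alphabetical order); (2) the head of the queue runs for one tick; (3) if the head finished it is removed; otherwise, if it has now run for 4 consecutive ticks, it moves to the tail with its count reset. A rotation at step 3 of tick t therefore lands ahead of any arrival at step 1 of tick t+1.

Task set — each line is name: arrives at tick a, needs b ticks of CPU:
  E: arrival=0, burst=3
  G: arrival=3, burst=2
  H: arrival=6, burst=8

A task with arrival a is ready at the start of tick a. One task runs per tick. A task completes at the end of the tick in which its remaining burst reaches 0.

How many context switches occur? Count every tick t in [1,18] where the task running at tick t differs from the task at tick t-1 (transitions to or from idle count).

t=0: queue=[E] q_used=0 → run E
t=1: queue=[E] q_used=1 → run E
t=2: queue=[E] q_used=2 → run E
t=3: queue=[G] q_used=0 → run G
t=4: queue=[G] q_used=1 → run G
t=5: (idle)
t=6: queue=[H] q_used=0 → run H
t=7: queue=[H] q_used=1 → run H
t=8: queue=[H] q_used=2 → run H
t=9: queue=[H] q_used=3 → run H
t=10: queue=[H] q_used=0 → run H
t=11: queue=[H] q_used=1 → run H
t=12: queue=[H] q_used=2 → run H
t=13: queue=[H] q_used=3 → run H
t=14: (idle)
t=15: (idle)
t=16: (idle)
t=17: (idle)
t=18: (idle)

context switches = 4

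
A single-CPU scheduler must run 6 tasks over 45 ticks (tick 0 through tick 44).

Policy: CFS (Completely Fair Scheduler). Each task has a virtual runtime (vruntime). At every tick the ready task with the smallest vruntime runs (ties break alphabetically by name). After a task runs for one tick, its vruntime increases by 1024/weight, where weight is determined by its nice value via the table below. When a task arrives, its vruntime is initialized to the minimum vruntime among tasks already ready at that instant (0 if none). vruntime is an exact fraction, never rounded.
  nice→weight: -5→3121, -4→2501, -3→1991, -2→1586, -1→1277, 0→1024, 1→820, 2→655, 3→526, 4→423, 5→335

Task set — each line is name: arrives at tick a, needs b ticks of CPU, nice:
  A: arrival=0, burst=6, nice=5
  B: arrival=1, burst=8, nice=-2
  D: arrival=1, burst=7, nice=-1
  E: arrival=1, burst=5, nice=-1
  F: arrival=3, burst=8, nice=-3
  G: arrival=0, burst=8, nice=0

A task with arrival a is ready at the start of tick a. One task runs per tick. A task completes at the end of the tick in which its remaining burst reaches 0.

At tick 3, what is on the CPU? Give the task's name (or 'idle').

t=0: vr[A=0 G=0] → run A
t=1: vr[A=1024/335 B=0 D=0 E=0 G=0] → run B
t=2: vr[A=1024/335 B=512/793 D=0 E=0 G=0] → run D
t=3: vr[A=1024/335 B=512/793 D=1024/1277 E=0 F=0 G=0] → run E
t=4: vr[A=1024/335 B=512/793 D=1024/1277 E=1024/1277 F=0 G=0] → run F
t=5: vr[A=1024/335 B=512/793 D=1024/1277 E=1024/1277 F=1024/1991 G=0] → run G
t=6: vr[A=1024/335 B=512/793 D=1024/1277 E=1024/1277 F=1024/1991 G=1] → run F
t=7: vr[A=1024/335 B=512/793 D=1024/1277 E=1024/1277 F=2048/1991 G=1] → run B
t=8: vr[A=1024/335 B=1024/793 D=1024/1277 E=1024/1277 F=2048/1991 G=1] → run D
t=9: vr[A=1024/335 B=1024/793 D=2048/1277 E=1024/1277 F=2048/1991 G=1] → run E
t=10: vr[A=1024/335 B=1024/793 D=2048/1277 E=2048/1277 F=2048/1991 G=1] → run G
t=11: vr[A=1024/335 B=1024/793 D=2048/1277 E=2048/1277 F=2048/1991 G=2] → run F
t=12: vr[A=1024/335 B=1024/793 D=2048/1277 E=2048/1277 F=3072/1991 G=2] → run B
t=13: vr[A=1024/335 B=1536/793 D=2048/1277 E=2048/1277 F=3072/1991 G=2] → run F
t=14: vr[A=1024/335 B=1536/793 D=2048/1277 E=2048/1277 F=4096/1991 G=2] → run D
t=15: vr[A=1024/335 B=1536/793 D=3072/1277 E=2048/1277 F=4096/1991 G=2] → run E
t=16: vr[A=1024/335 B=1536/793 D=3072/1277 E=3072/1277 F=4096/1991 G=2] → run B
t=17: vr[A=1024/335 B=2048/793 D=3072/1277 E=3072/1277 F=4096/1991 G=2] → run G
t=18: vr[A=1024/335 B=2048/793 D=3072/1277 E=3072/1277 F=4096/1991 G=3] → run F
t=19: vr[A=1024/335 B=2048/793 D=3072/1277 E=3072/1277 F=5120/1991 G=3] → run D
t=20: vr[A=1024/335 B=2048/793 D=4096/1277 E=3072/1277 F=5120/1991 G=3] → run E
t=21: vr[A=1024/335 B=2048/793 D=4096/1277 E=4096/1277 F=5120/1991 G=3] → run F
t=22: vr[A=1024/335 B=2048/793 D=4096/1277 E=4096/1277 F=6144/1991 G=3] → run B
t=23: vr[A=1024/335 B=2560/793 D=4096/1277 E=4096/1277 F=6144/1991 G=3] → run G
t=24: vr[A=1024/335 B=2560/793 D=4096/1277 E=4096/1277 F=6144/1991 G=4] → run A
t=25: vr[A=2048/335 B=2560/793 D=4096/1277 E=4096/1277 F=6144/1991 G=4] → run F
t=26: vr[A=2048/335 B=2560/793 D=4096/1277 E=4096/1277 F=7168/1991 G=4] → run D
t=27: vr[A=2048/335 B=2560/793 D=5120/1277 E=4096/1277 F=7168/1991 G=4] → run E
t=28: vr[A=2048/335 B=2560/793 D=5120/1277 F=7168/1991 G=4] → run B
t=29: vr[A=2048/335 B=3072/793 D=5120/1277 F=7168/1991 G=4] → run F
t=30: vr[A=2048/335 B=3072/793 D=5120/1277 G=4] → run B
t=31: vr[A=2048/335 B=3584/793 D=5120/1277 G=4] → run G
t=32: vr[A=2048/335 B=3584/793 D=5120/1277 G=5] → run D
t=33: vr[A=2048/335 B=3584/793 D=6144/1277 G=5] → run B
t=34: vr[A=2048/335 D=6144/1277 G=5] → run D
t=35: vr[A=2048/335 G=5] → run G
t=36: vr[A=2048/335 G=6] → run G
t=37: vr[A=2048/335 G=7] → run A
t=38: vr[A=3072/335 G=7] → run G
t=39: vr[A=3072/335] → run A
t=40: vr[A=4096/335] → run A
t=41: vr[A=1024/67] → run A
t=42: (idle)
t=43: (idle)
t=44: (idle)

running at tick 3 = E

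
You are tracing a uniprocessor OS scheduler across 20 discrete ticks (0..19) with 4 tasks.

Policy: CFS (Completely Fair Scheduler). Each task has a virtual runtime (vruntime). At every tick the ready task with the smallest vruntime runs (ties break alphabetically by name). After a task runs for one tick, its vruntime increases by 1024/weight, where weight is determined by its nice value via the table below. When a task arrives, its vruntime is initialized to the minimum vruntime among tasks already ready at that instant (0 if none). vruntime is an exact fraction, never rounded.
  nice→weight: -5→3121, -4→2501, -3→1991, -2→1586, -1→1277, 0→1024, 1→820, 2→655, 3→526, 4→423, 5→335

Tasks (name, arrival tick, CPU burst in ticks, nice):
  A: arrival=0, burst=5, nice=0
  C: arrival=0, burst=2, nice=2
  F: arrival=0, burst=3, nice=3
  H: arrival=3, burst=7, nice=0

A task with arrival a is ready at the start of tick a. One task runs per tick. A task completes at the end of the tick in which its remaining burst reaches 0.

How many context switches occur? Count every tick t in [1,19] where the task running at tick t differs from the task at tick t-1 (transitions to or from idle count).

context switches = 14

t=0: vr[A=0 C=0 F=0] → run A
t=1: vr[A=1 C=0 F=0] → run C
t=2: vr[A=1 C=1024/655 F=0] → run F
t=3: vr[A=1 C=1024/655 F=512/263 H=1] → run A
t=4: vr[A=2 C=1024/655 F=512/263 H=1] → run H
t=5: vr[A=2 C=1024/655 F=512/263 H=2] → run C
t=6: vr[A=2 F=512/263 H=2] → run F
t=7: vr[A=2 F=1024/263 H=2] → run A
t=8: vr[A=3 F=1024/263 H=2] → run H
t=9: vr[A=3 F=1024/263 H=3] → run A
t=10: vr[A=4 F=1024/263 H=3] → run H
t=11: vr[A=4 F=1024/263 H=4] → run F
t=12: vr[A=4 H=4] → run A
t=13: vr[H=4] → run H
t=14: vr[H=5] → run H
t=15: vr[H=6] → run H
t=16: vr[H=7] → run H
t=17: (idle)
t=18: (idle)
t=19: (idle)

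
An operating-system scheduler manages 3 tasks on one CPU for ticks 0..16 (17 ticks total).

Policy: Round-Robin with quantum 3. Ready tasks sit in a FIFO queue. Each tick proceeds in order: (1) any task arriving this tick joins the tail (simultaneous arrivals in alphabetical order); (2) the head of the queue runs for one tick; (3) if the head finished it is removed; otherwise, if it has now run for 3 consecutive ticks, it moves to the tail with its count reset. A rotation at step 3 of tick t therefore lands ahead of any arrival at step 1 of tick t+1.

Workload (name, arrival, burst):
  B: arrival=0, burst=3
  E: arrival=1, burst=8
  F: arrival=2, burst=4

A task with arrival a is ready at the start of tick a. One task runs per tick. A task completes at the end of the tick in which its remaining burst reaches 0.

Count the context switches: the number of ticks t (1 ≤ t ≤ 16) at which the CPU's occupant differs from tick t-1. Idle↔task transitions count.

t=0: queue=[B] q_used=0 → run B
t=1: queue=[B,E] q_used=1 → run B
t=2: queue=[B,E,F] q_used=2 → run B
t=3: queue=[E,F] q_used=0 → run E
t=4: queue=[E,F] q_used=1 → run E
t=5: queue=[E,F] q_used=2 → run E
t=6: queue=[F,E] q_used=0 → run F
t=7: queue=[F,E] q_used=1 → run F
t=8: queue=[F,E] q_used=2 → run F
t=9: queue=[E,F] q_used=0 → run E
t=10: queue=[E,F] q_used=1 → run E
t=11: queue=[E,F] q_used=2 → run E
t=12: queue=[F,E] q_used=0 → run F
t=13: queue=[E] q_used=0 → run E
t=14: queue=[E] q_used=1 → run E
t=15: (idle)
t=16: (idle)

context switches = 6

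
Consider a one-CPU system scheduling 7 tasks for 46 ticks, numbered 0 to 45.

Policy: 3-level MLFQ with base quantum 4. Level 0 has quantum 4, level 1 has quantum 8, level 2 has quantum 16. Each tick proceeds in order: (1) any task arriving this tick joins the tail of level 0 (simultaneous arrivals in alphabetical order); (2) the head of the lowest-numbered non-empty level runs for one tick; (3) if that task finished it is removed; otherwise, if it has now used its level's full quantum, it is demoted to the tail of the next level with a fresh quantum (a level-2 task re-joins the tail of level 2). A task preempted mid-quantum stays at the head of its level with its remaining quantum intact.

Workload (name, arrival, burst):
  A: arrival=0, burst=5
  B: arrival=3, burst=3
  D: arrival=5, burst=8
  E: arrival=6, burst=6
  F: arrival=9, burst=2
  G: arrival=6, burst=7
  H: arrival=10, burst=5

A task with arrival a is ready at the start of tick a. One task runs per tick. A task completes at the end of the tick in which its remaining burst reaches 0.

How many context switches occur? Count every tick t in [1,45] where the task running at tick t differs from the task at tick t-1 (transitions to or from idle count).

context switches = 12

t=0: L0/L1/L2 = A/-/- → run A
t=1: L0/L1/L2 = A/-/- → run A
t=2: L0/L1/L2 = A/-/- → run A
t=3: L0/L1/L2 = AB/-/- → run A
t=4: L0/L1/L2 = B/A/- → run B
t=5: L0/L1/L2 = BD/A/- → run B
t=6: L0/L1/L2 = BDEG/A/- → run B
t=7: L0/L1/L2 = DEG/A/- → run D
t=8: L0/L1/L2 = DEG/A/- → run D
t=9: L0/L1/L2 = DEGF/A/- → run D
t=10: L0/L1/L2 = DEGFH/A/- → run D
t=11: L0/L1/L2 = EGFH/AD/- → run E
t=12: L0/L1/L2 = EGFH/AD/- → run E
t=13: L0/L1/L2 = EGFH/AD/- → run E
t=14: L0/L1/L2 = EGFH/AD/- → run E
t=15: L0/L1/L2 = GFH/ADE/- → run G
t=16: L0/L1/L2 = GFH/ADE/- → run G
t=17: L0/L1/L2 = GFH/ADE/- → run G
t=18: L0/L1/L2 = GFH/ADE/- → run G
t=19: L0/L1/L2 = FH/ADEG/- → run F
t=20: L0/L1/L2 = FH/ADEG/- → run F
t=21: L0/L1/L2 = H/ADEG/- → run H
t=22: L0/L1/L2 = H/ADEG/- → run H
t=23: L0/L1/L2 = H/ADEG/- → run H
t=24: L0/L1/L2 = H/ADEG/- → run H
t=25: L0/L1/L2 = -/ADEGH/- → run A
t=26: L0/L1/L2 = -/DEGH/- → run D
t=27: L0/L1/L2 = -/DEGH/- → run D
t=28: L0/L1/L2 = -/DEGH/- → run D
t=29: L0/L1/L2 = -/DEGH/- → run D
t=30: L0/L1/L2 = -/EGH/- → run E
t=31: L0/L1/L2 = -/EGH/- → run E
t=32: L0/L1/L2 = -/GH/- → run G
t=33: L0/L1/L2 = -/GH/- → run G
t=34: L0/L1/L2 = -/GH/- → run G
t=35: L0/L1/L2 = -/H/- → run H
t=36: (idle)
t=37: (idle)
t=38: (idle)
t=39: (idle)
t=40: (idle)
t=41: (idle)
t=42: (idle)
t=43: (idle)
t=44: (idle)
t=45: (idle)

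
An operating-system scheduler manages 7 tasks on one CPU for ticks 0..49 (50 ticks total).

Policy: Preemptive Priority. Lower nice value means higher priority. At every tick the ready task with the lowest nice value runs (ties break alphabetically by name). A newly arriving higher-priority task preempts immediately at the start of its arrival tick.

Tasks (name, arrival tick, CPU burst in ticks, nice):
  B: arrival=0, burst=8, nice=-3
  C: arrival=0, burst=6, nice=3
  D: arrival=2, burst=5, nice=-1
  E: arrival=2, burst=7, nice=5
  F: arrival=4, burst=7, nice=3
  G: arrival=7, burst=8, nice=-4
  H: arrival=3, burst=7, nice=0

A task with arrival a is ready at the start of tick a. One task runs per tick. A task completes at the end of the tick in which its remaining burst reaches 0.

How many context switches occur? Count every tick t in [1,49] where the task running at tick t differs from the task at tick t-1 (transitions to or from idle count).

t=0: ready={B,C} → run B
t=1: ready={B,C} → run B
t=2: ready={B,C,D,E} → run B
t=3: ready={B,C,D,E,H} → run B
t=4: ready={B,C,D,E,F,H} → run B
t=5: ready={B,C,D,E,F,H} → run B
t=6: ready={B,C,D,E,F,H} → run B
t=7: ready={B,C,D,E,F,G,H} → run G
t=8: ready={B,C,D,E,F,G,H} → run G
t=9: ready={B,C,D,E,F,G,H} → run G
t=10: ready={B,C,D,E,F,G,H} → run G
t=11: ready={B,C,D,E,F,G,H} → run G
t=12: ready={B,C,D,E,F,G,H} → run G
t=13: ready={B,C,D,E,F,G,H} → run G
t=14: ready={B,C,D,E,F,G,H} → run G
t=15: ready={B,C,D,E,F,H} → run B
t=16: ready={C,D,E,F,H} → run D
t=17: ready={C,D,E,F,H} → run D
t=18: ready={C,D,E,F,H} → run D
t=19: ready={C,D,E,F,H} → run D
t=20: ready={C,D,E,F,H} → run D
t=21: ready={C,E,F,H} → run H
t=22: ready={C,E,F,H} → run H
t=23: ready={C,E,F,H} → run H
t=24: ready={C,E,F,H} → run H
t=25: ready={C,E,F,H} → run H
t=26: ready={C,E,F,H} → run H
t=27: ready={C,E,F,H} → run H
t=28: ready={C,E,F} → run C
t=29: ready={C,E,F} → run C
t=30: ready={C,E,F} → run C
t=31: ready={C,E,F} → run C
t=32: ready={C,E,F} → run C
t=33: ready={C,E,F} → run C
t=34: ready={E,F} → run F
t=35: ready={E,F} → run F
t=36: ready={E,F} → run F
t=37: ready={E,F} → run F
t=38: ready={E,F} → run F
t=39: ready={E,F} → run F
t=40: ready={E,F} → run F
t=41: ready={E} → run E
t=42: ready={E} → run E
t=43: ready={E} → run E
t=44: ready={E} → run E
t=45: ready={E} → run E
t=46: ready={E} → run E
t=47: ready={E} → run E
t=48: (idle)
t=49: (idle)

context switches = 8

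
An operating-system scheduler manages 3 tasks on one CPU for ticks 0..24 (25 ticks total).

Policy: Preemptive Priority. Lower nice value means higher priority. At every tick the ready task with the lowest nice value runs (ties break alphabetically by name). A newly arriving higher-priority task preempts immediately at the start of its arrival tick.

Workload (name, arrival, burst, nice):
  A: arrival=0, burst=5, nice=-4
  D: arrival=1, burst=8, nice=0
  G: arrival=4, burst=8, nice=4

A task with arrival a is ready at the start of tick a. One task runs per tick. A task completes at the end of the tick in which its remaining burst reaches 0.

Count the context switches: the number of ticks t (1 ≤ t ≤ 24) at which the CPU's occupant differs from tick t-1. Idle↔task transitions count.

t=0: ready={A} → run A
t=1: ready={A,D} → run A
t=2: ready={A,D} → run A
t=3: ready={A,D} → run A
t=4: ready={A,D,G} → run A
t=5: ready={D,G} → run D
t=6: ready={D,G} → run D
t=7: ready={D,G} → run D
t=8: ready={D,G} → run D
t=9: ready={D,G} → run D
t=10: ready={D,G} → run D
t=11: ready={D,G} → run D
t=12: ready={D,G} → run D
t=13: ready={G} → run G
t=14: ready={G} → run G
t=15: ready={G} → run G
t=16: ready={G} → run G
t=17: ready={G} → run G
t=18: ready={G} → run G
t=19: ready={G} → run G
t=20: ready={G} → run G
t=21: (idle)
t=22: (idle)
t=23: (idle)
t=24: (idle)

context switches = 3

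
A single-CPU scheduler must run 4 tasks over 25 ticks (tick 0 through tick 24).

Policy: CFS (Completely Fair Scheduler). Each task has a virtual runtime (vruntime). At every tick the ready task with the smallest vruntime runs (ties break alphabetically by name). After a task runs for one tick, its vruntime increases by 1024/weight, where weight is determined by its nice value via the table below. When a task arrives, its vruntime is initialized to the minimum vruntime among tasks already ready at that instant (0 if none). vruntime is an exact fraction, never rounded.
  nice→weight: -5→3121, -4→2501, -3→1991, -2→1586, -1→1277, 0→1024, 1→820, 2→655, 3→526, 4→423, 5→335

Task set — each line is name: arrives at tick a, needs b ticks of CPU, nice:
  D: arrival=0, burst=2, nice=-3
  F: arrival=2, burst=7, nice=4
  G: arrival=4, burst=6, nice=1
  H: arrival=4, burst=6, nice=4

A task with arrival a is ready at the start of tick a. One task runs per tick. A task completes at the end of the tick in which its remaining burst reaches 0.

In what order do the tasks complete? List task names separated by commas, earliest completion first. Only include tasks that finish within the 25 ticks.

t=0: vr[D=0] → run D
t=1: vr[D=1024/1991] → run D
t=2: vr[F=0] → run F
t=3: vr[F=1024/423] → run F
t=4: vr[F=2048/423 G=2048/423 H=2048/423] → run F
t=5: vr[F=1024/141 G=2048/423 H=2048/423] → run G
t=6: vr[F=1024/141 G=528128/86715 H=2048/423] → run H
t=7: vr[F=1024/141 G=528128/86715 H=1024/141] → run G
t=8: vr[F=1024/141 G=636416/86715 H=1024/141] → run F
t=9: vr[F=4096/423 G=636416/86715 H=1024/141] → run H
t=10: vr[F=4096/423 G=636416/86715 H=4096/423] → run G
t=11: vr[F=4096/423 G=744704/86715 H=4096/423] → run G
t=12: vr[F=4096/423 G=852992/86715 H=4096/423] → run F
t=13: vr[F=5120/423 G=852992/86715 H=4096/423] → run H
t=14: vr[F=5120/423 G=852992/86715 H=5120/423] → run G
t=15: vr[F=5120/423 G=192256/17343 H=5120/423] → run G
t=16: vr[F=5120/423 H=5120/423] → run F
t=17: vr[F=2048/141 H=5120/423] → run H
t=18: vr[F=2048/141 H=2048/141] → run F
t=19: vr[H=2048/141] → run H
t=20: vr[H=7168/423] → run H
t=21: (idle)
t=22: (idle)
t=23: (idle)
t=24: (idle)

completion order = D, G, F, H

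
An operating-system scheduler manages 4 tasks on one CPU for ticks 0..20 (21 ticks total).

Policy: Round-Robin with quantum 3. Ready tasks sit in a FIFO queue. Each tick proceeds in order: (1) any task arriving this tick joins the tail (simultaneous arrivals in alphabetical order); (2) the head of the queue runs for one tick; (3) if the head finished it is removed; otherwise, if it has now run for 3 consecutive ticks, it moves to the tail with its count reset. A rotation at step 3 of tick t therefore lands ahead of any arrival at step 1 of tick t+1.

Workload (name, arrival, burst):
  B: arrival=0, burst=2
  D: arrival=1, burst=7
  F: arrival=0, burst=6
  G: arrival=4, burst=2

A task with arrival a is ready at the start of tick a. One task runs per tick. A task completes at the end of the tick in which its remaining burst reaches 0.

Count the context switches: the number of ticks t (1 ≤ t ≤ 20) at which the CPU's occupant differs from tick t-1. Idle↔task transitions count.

t=0: queue=[B,F] q_used=0 → run B
t=1: queue=[B,F,D] q_used=1 → run B
t=2: queue=[F,D] q_used=0 → run F
t=3: queue=[F,D] q_used=1 → run F
t=4: queue=[F,D,G] q_used=2 → run F
t=5: queue=[D,G,F] q_used=0 → run D
t=6: queue=[D,G,F] q_used=1 → run D
t=7: queue=[D,G,F] q_used=2 → run D
t=8: queue=[G,F,D] q_used=0 → run G
t=9: queue=[G,F,D] q_used=1 → run G
t=10: queue=[F,D] q_used=0 → run F
t=11: queue=[F,D] q_used=1 → run F
t=12: queue=[F,D] q_used=2 → run F
t=13: queue=[D] q_used=0 → run D
t=14: queue=[D] q_used=1 → run D
t=15: queue=[D] q_used=2 → run D
t=16: queue=[D] q_used=0 → run D
t=17: (idle)
t=18: (idle)
t=19: (idle)
t=20: (idle)

context switches = 6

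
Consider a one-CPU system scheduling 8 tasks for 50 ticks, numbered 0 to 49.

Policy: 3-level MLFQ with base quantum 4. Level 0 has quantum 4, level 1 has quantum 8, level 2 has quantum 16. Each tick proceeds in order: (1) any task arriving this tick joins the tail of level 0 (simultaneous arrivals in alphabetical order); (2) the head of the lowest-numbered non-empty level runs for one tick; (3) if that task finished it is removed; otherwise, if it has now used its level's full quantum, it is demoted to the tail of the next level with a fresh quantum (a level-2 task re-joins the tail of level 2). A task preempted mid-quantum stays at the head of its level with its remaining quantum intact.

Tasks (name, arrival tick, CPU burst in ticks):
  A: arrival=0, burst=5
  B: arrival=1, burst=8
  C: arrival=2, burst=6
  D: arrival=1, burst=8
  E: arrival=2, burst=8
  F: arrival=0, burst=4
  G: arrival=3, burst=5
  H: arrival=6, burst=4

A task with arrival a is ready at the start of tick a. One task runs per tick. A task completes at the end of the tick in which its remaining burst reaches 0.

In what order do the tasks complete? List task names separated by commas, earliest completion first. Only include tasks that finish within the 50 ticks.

completion order = F, H, A, B, D, C, E, G

t=0: L0/L1/L2 = AF/-/- → run A
t=1: L0/L1/L2 = AFBD/-/- → run A
t=2: L0/L1/L2 = AFBDCE/-/- → run A
t=3: L0/L1/L2 = AFBDCEG/-/- → run A
t=4: L0/L1/L2 = FBDCEG/A/- → run F
t=5: L0/L1/L2 = FBDCEG/A/- → run F
t=6: L0/L1/L2 = FBDCEGH/A/- → run F
t=7: L0/L1/L2 = FBDCEGH/A/- → run F
t=8: L0/L1/L2 = BDCEGH/A/- → run B
t=9: L0/L1/L2 = BDCEGH/A/- → run B
t=10: L0/L1/L2 = BDCEGH/A/- → run B
t=11: L0/L1/L2 = BDCEGH/A/- → run B
t=12: L0/L1/L2 = DCEGH/AB/- → run D
t=13: L0/L1/L2 = DCEGH/AB/- → run D
t=14: L0/L1/L2 = DCEGH/AB/- → run D
t=15: L0/L1/L2 = DCEGH/AB/- → run D
t=16: L0/L1/L2 = CEGH/ABD/- → run C
t=17: L0/L1/L2 = CEGH/ABD/- → run C
t=18: L0/L1/L2 = CEGH/ABD/- → run C
t=19: L0/L1/L2 = CEGH/ABD/- → run C
t=20: L0/L1/L2 = EGH/ABDC/- → run E
t=21: L0/L1/L2 = EGH/ABDC/- → run E
t=22: L0/L1/L2 = EGH/ABDC/- → run E
t=23: L0/L1/L2 = EGH/ABDC/- → run E
t=24: L0/L1/L2 = GH/ABDCE/- → run G
t=25: L0/L1/L2 = GH/ABDCE/- → run G
t=26: L0/L1/L2 = GH/ABDCE/- → run G
t=27: L0/L1/L2 = GH/ABDCE/- → run G
t=28: L0/L1/L2 = H/ABDCEG/- → run H
t=29: L0/L1/L2 = H/ABDCEG/- → run H
t=30: L0/L1/L2 = H/ABDCEG/- → run H
t=31: L0/L1/L2 = H/ABDCEG/- → run H
t=32: L0/L1/L2 = -/ABDCEG/- → run A
t=33: L0/L1/L2 = -/BDCEG/- → run B
t=34: L0/L1/L2 = -/BDCEG/- → run B
t=35: L0/L1/L2 = -/BDCEG/- → run B
t=36: L0/L1/L2 = -/BDCEG/- → run B
t=37: L0/L1/L2 = -/DCEG/- → run D
t=38: L0/L1/L2 = -/DCEG/- → run D
t=39: L0/L1/L2 = -/DCEG/- → run D
t=40: L0/L1/L2 = -/DCEG/- → run D
t=41: L0/L1/L2 = -/CEG/- → run C
t=42: L0/L1/L2 = -/CEG/- → run C
t=43: L0/L1/L2 = -/EG/- → run E
t=44: L0/L1/L2 = -/EG/- → run E
t=45: L0/L1/L2 = -/EG/- → run E
t=46: L0/L1/L2 = -/EG/- → run E
t=47: L0/L1/L2 = -/G/- → run G
t=48: (idle)
t=49: (idle)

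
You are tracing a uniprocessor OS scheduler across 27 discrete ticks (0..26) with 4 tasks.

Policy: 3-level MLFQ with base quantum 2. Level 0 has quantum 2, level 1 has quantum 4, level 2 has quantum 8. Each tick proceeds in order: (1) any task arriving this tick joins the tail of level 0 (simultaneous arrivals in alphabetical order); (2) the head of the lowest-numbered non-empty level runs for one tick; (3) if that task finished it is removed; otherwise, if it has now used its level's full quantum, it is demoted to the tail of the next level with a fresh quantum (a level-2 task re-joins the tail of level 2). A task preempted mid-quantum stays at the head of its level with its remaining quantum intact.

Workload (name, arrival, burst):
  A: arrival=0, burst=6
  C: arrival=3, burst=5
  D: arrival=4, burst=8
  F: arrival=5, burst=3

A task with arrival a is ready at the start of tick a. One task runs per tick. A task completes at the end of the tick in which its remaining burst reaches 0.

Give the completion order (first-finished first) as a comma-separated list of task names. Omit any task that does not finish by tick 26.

completion order = A, C, F, D

t=0: L0/L1/L2 = A/-/- → run A
t=1: L0/L1/L2 = A/-/- → run A
t=2: L0/L1/L2 = -/A/- → run A
t=3: L0/L1/L2 = C/A/- → run C
t=4: L0/L1/L2 = CD/A/- → run C
t=5: L0/L1/L2 = DF/AC/- → run D
t=6: L0/L1/L2 = DF/AC/- → run D
t=7: L0/L1/L2 = F/ACD/- → run F
t=8: L0/L1/L2 = F/ACD/- → run F
t=9: L0/L1/L2 = -/ACDF/- → run A
t=10: L0/L1/L2 = -/ACDF/- → run A
t=11: L0/L1/L2 = -/ACDF/- → run A
t=12: L0/L1/L2 = -/CDF/- → run C
t=13: L0/L1/L2 = -/CDF/- → run C
t=14: L0/L1/L2 = -/CDF/- → run C
t=15: L0/L1/L2 = -/DF/- → run D
t=16: L0/L1/L2 = -/DF/- → run D
t=17: L0/L1/L2 = -/DF/- → run D
t=18: L0/L1/L2 = -/DF/- → run D
t=19: L0/L1/L2 = -/F/D → run F
t=20: L0/L1/L2 = -/-/D → run D
t=21: L0/L1/L2 = -/-/D → run D
t=22: (idle)
t=23: (idle)
t=24: (idle)
t=25: (idle)
t=26: (idle)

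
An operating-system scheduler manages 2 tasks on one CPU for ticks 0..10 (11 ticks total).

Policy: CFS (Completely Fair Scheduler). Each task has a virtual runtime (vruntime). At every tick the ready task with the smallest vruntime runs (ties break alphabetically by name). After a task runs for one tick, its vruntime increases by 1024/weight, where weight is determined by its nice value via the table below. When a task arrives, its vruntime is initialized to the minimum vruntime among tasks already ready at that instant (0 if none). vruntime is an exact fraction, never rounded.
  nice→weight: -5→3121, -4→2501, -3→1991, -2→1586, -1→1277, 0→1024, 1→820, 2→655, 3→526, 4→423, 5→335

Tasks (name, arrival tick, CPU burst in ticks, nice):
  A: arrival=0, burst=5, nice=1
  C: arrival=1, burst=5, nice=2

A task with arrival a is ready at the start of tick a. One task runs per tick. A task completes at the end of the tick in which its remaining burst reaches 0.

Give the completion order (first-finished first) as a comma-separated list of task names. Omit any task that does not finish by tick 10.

completion order = A, C

t=0: vr[A=0] → run A
t=1: vr[A=256/205 C=256/205] → run A
t=2: vr[A=512/205 C=256/205] → run C
t=3: vr[A=512/205 C=15104/5371] → run A
t=4: vr[A=768/205 C=15104/5371] → run C
t=5: vr[A=768/205 C=117504/26855] → run A
t=6: vr[A=1024/205 C=117504/26855] → run C
t=7: vr[A=1024/205 C=159488/26855] → run A
t=8: vr[C=159488/26855] → run C
t=9: vr[C=201472/26855] → run C
t=10: (idle)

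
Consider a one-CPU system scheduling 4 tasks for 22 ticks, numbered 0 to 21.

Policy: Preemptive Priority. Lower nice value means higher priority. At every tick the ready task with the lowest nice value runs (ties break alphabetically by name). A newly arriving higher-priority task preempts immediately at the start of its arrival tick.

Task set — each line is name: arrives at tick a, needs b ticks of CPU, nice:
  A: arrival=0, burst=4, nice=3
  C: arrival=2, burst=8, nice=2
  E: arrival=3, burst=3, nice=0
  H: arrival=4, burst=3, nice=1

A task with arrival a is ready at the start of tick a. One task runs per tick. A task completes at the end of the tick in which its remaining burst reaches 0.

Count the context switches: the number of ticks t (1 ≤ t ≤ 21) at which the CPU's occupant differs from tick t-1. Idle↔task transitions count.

context switches = 6

t=0: ready={A} → run A
t=1: ready={A} → run A
t=2: ready={A,C} → run C
t=3: ready={A,C,E} → run E
t=4: ready={A,C,E,H} → run E
t=5: ready={A,C,E,H} → run E
t=6: ready={A,C,H} → run H
t=7: ready={A,C,H} → run H
t=8: ready={A,C,H} → run H
t=9: ready={A,C} → run C
t=10: ready={A,C} → run C
t=11: ready={A,C} → run C
t=12: ready={A,C} → run C
t=13: ready={A,C} → run C
t=14: ready={A,C} → run C
t=15: ready={A,C} → run C
t=16: ready={A} → run A
t=17: ready={A} → run A
t=18: (idle)
t=19: (idle)
t=20: (idle)
t=21: (idle)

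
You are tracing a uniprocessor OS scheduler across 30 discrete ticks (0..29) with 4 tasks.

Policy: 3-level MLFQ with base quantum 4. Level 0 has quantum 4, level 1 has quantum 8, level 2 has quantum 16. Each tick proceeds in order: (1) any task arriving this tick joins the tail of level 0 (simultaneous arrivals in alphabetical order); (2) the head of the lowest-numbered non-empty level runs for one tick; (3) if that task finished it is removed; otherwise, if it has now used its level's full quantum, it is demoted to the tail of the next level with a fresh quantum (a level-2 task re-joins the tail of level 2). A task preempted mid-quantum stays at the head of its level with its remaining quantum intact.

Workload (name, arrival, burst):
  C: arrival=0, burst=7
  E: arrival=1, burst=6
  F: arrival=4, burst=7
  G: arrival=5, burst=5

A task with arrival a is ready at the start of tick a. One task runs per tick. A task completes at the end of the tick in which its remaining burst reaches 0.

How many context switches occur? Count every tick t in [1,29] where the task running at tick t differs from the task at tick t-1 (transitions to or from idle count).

context switches = 8

t=0: L0/L1/L2 = C/-/- → run C
t=1: L0/L1/L2 = CE/-/- → run C
t=2: L0/L1/L2 = CE/-/- → run C
t=3: L0/L1/L2 = CE/-/- → run C
t=4: L0/L1/L2 = EF/C/- → run E
t=5: L0/L1/L2 = EFG/C/- → run E
t=6: L0/L1/L2 = EFG/C/- → run E
t=7: L0/L1/L2 = EFG/C/- → run E
t=8: L0/L1/L2 = FG/CE/- → run F
t=9: L0/L1/L2 = FG/CE/- → run F
t=10: L0/L1/L2 = FG/CE/- → run F
t=11: L0/L1/L2 = FG/CE/- → run F
t=12: L0/L1/L2 = G/CEF/- → run G
t=13: L0/L1/L2 = G/CEF/- → run G
t=14: L0/L1/L2 = G/CEF/- → run G
t=15: L0/L1/L2 = G/CEF/- → run G
t=16: L0/L1/L2 = -/CEFG/- → run C
t=17: L0/L1/L2 = -/CEFG/- → run C
t=18: L0/L1/L2 = -/CEFG/- → run C
t=19: L0/L1/L2 = -/EFG/- → run E
t=20: L0/L1/L2 = -/EFG/- → run E
t=21: L0/L1/L2 = -/FG/- → run F
t=22: L0/L1/L2 = -/FG/- → run F
t=23: L0/L1/L2 = -/FG/- → run F
t=24: L0/L1/L2 = -/G/- → run G
t=25: (idle)
t=26: (idle)
t=27: (idle)
t=28: (idle)
t=29: (idle)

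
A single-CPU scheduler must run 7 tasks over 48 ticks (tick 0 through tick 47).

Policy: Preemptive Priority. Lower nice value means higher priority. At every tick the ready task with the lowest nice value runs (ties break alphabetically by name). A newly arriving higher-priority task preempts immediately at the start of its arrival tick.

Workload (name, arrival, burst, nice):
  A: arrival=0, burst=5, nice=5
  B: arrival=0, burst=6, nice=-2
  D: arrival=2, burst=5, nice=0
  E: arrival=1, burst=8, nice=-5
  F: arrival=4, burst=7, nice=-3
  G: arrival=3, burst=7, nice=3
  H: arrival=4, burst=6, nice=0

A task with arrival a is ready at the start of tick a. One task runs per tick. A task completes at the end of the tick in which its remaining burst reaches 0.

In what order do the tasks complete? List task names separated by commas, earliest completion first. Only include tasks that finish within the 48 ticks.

completion order = E, F, B, D, H, G, A

t=0: ready={A,B} → run B
t=1: ready={A,B,E} → run E
t=2: ready={A,B,D,E} → run E
t=3: ready={A,B,D,E,G} → run E
t=4: ready={A,B,D,E,F,G,H} → run E
t=5: ready={A,B,D,E,F,G,H} → run E
t=6: ready={A,B,D,E,F,G,H} → run E
t=7: ready={A,B,D,E,F,G,H} → run E
t=8: ready={A,B,D,E,F,G,H} → run E
t=9: ready={A,B,D,F,G,H} → run F
t=10: ready={A,B,D,F,G,H} → run F
t=11: ready={A,B,D,F,G,H} → run F
t=12: ready={A,B,D,F,G,H} → run F
t=13: ready={A,B,D,F,G,H} → run F
t=14: ready={A,B,D,F,G,H} → run F
t=15: ready={A,B,D,F,G,H} → run F
t=16: ready={A,B,D,G,H} → run B
t=17: ready={A,B,D,G,H} → run B
t=18: ready={A,B,D,G,H} → run B
t=19: ready={A,B,D,G,H} → run B
t=20: ready={A,B,D,G,H} → run B
t=21: ready={A,D,G,H} → run D
t=22: ready={A,D,G,H} → run D
t=23: ready={A,D,G,H} → run D
t=24: ready={A,D,G,H} → run D
t=25: ready={A,D,G,H} → run D
t=26: ready={A,G,H} → run H
t=27: ready={A,G,H} → run H
t=28: ready={A,G,H} → run H
t=29: ready={A,G,H} → run H
t=30: ready={A,G,H} → run H
t=31: ready={A,G,H} → run H
t=32: ready={A,G} → run G
t=33: ready={A,G} → run G
t=34: ready={A,G} → run G
t=35: ready={A,G} → run G
t=36: ready={A,G} → run G
t=37: ready={A,G} → run G
t=38: ready={A,G} → run G
t=39: ready={A} → run A
t=40: ready={A} → run A
t=41: ready={A} → run A
t=42: ready={A} → run A
t=43: ready={A} → run A
t=44: (idle)
t=45: (idle)
t=46: (idle)
t=47: (idle)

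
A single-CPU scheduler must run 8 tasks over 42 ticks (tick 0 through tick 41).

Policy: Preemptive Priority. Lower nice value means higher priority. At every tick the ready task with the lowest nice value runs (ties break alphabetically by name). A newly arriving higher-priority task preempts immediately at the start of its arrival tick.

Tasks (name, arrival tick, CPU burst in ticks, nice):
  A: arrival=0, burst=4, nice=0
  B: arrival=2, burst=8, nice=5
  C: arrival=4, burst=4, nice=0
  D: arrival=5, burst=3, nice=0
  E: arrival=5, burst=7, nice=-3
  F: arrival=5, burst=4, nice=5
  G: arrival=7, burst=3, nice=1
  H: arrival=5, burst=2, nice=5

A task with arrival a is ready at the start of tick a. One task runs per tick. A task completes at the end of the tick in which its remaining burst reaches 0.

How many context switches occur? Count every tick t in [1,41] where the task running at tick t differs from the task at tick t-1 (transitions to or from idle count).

context switches = 9

t=0: ready={A} → run A
t=1: ready={A} → run A
t=2: ready={A,B} → run A
t=3: ready={A,B} → run A
t=4: ready={B,C} → run C
t=5: ready={B,C,D,E,F,H} → run E
t=6: ready={B,C,D,E,F,H} → run E
t=7: ready={B,C,D,E,F,G,H} → run E
t=8: ready={B,C,D,E,F,G,H} → run E
t=9: ready={B,C,D,E,F,G,H} → run E
t=10: ready={B,C,D,E,F,G,H} → run E
t=11: ready={B,C,D,E,F,G,H} → run E
t=12: ready={B,C,D,F,G,H} → run C
t=13: ready={B,C,D,F,G,H} → run C
t=14: ready={B,C,D,F,G,H} → run C
t=15: ready={B,D,F,G,H} → run D
t=16: ready={B,D,F,G,H} → run D
t=17: ready={B,D,F,G,H} → run D
t=18: ready={B,F,G,H} → run G
t=19: ready={B,F,G,H} → run G
t=20: ready={B,F,G,H} → run G
t=21: ready={B,F,H} → run B
t=22: ready={B,F,H} → run B
t=23: ready={B,F,H} → run B
t=24: ready={B,F,H} → run B
t=25: ready={B,F,H} → run B
t=26: ready={B,F,H} → run B
t=27: ready={B,F,H} → run B
t=28: ready={B,F,H} → run B
t=29: ready={F,H} → run F
t=30: ready={F,H} → run F
t=31: ready={F,H} → run F
t=32: ready={F,H} → run F
t=33: ready={H} → run H
t=34: ready={H} → run H
t=35: (idle)
t=36: (idle)
t=37: (idle)
t=38: (idle)
t=39: (idle)
t=40: (idle)
t=41: (idle)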